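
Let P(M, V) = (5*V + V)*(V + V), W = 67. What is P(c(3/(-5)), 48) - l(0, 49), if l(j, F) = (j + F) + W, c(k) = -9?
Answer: 27532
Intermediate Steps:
l(j, F) = 67 + F + j (l(j, F) = (j + F) + 67 = (F + j) + 67 = 67 + F + j)
P(M, V) = 12*V**2 (P(M, V) = (6*V)*(2*V) = 12*V**2)
P(c(3/(-5)), 48) - l(0, 49) = 12*48**2 - (67 + 49 + 0) = 12*2304 - 1*116 = 27648 - 116 = 27532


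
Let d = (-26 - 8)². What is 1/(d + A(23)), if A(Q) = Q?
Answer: 1/1179 ≈ 0.00084818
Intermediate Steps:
d = 1156 (d = (-34)² = 1156)
1/(d + A(23)) = 1/(1156 + 23) = 1/1179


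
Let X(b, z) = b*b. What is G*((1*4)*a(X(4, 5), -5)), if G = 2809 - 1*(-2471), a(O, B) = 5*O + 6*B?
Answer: 1056000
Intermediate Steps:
X(b, z) = b²
G = 5280 (G = 2809 + 2471 = 5280)
G*((1*4)*a(X(4, 5), -5)) = 5280*((1*4)*(5*4² + 6*(-5))) = 5280*(4*(5*16 - 30)) = 5280*(4*(80 - 30)) = 5280*(4*50) = 5280*200 = 1056000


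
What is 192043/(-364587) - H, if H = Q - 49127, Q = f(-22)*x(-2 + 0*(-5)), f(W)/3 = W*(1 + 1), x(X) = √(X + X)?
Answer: 17910873506/364587 + 264*I ≈ 49127.0 + 264.0*I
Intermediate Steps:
x(X) = √2*√X (x(X) = √(2*X) = √2*√X)
f(W) = 6*W (f(W) = 3*(W*(1 + 1)) = 3*(W*2) = 3*(2*W) = 6*W)
Q = -264*I (Q = (6*(-22))*(√2*√(-2 + 0*(-5))) = -132*√2*√(-2 + 0) = -132*√2*√(-2) = -132*√2*I*√2 = -264*I ≈ -264.0*I)
H = -49127 - 264*I (H = -264*I - 49127 = -49127 - 264*I ≈ -49127.0 - 264.0*I)
192043/(-364587) - H = 192043/(-364587) - (-49127 - 264*I) = 192043*(-1/364587) + (49127 + 264*I) = -192043/364587 + (49127 + 264*I) = 17910873506/364587 + 264*I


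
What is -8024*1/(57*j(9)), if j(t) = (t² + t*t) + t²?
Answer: -8024/13851 ≈ -0.57931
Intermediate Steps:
j(t) = 3*t² (j(t) = (t² + t²) + t² = 2*t² + t² = 3*t²)
-8024*1/(57*j(9)) = -8024/(57*(3*9²)) = -8024/(57*(3*81)) = -8024/(57*243) = -8024/13851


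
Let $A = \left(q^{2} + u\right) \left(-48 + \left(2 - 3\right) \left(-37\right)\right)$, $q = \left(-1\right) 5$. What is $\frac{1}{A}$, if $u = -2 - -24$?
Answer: $- \frac{1}{517} \approx -0.0019342$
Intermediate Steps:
$u = 22$ ($u = -2 + 24 = 22$)
$q = -5$
$A = -517$ ($A = \left(\left(-5\right)^{2} + 22\right) \left(-48 + \left(2 - 3\right) \left(-37\right)\right) = \left(25 + 22\right) \left(-48 + \left(2 - 3\right) \left(-37\right)\right) = 47 \left(-48 - -37\right) = 47 \left(-48 + 37\right) = 47 \left(-11\right) = -517$)
$\frac{1}{A} = \frac{1}{-517} = - \frac{1}{517}$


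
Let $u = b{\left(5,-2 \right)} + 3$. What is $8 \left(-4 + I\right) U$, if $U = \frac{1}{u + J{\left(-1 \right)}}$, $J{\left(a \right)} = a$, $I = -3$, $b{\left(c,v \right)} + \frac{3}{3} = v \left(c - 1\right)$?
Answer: $8$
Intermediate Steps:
$b{\left(c,v \right)} = -1 + v \left(-1 + c\right)$ ($b{\left(c,v \right)} = -1 + v \left(c - 1\right) = -1 + v \left(-1 + c\right)$)
$u = -6$ ($u = \left(-1 - -2 + 5 \left(-2\right)\right) + 3 = \left(-1 + 2 - 10\right) + 3 = -9 + 3 = -6$)
$U = - \frac{1}{7}$ ($U = \frac{1}{-6 - 1} = \frac{1}{-7} = - \frac{1}{7} \approx -0.14286$)
$8 \left(-4 + I\right) U = 8 \left(-4 - 3\right) \left(- \frac{1}{7}\right) = 8 \left(-7\right) \left(- \frac{1}{7}\right) = \left(-56\right) \left(- \frac{1}{7}\right) = 8$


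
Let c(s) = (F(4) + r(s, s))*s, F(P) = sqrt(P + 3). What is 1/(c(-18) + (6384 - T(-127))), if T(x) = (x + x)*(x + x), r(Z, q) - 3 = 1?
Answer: -14551/846925837 + 9*sqrt(7)/1693851674 ≈ -1.7167e-5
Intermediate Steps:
r(Z, q) = 4 (r(Z, q) = 3 + 1 = 4)
F(P) = sqrt(3 + P)
T(x) = 4*x**2 (T(x) = (2*x)*(2*x) = 4*x**2)
c(s) = s*(4 + sqrt(7)) (c(s) = (sqrt(3 + 4) + 4)*s = (sqrt(7) + 4)*s = (4 + sqrt(7))*s = s*(4 + sqrt(7)))
1/(c(-18) + (6384 - T(-127))) = 1/(-18*(4 + sqrt(7)) + (6384 - 4*(-127)**2)) = 1/((-72 - 18*sqrt(7)) + (6384 - 4*16129)) = 1/((-72 - 18*sqrt(7)) + (6384 - 1*64516)) = 1/((-72 - 18*sqrt(7)) + (6384 - 64516)) = 1/((-72 - 18*sqrt(7)) - 58132) = 1/(-58204 - 18*sqrt(7))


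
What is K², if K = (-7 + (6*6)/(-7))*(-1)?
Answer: 7225/49 ≈ 147.45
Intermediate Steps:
K = 85/7 (K = (-7 + 36*(-⅐))*(-1) = (-7 - 36/7)*(-1) = -85/7*(-1) = 85/7 ≈ 12.143)
K² = (85/7)² = 7225/49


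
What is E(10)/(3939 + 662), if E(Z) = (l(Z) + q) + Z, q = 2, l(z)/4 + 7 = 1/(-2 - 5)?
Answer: -116/32207 ≈ -0.0036017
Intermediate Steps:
l(z) = -200/7 (l(z) = -28 + 4/(-2 - 5) = -28 + 4/(-7) = -28 + 4*(-1/7) = -28 - 4/7 = -200/7)
E(Z) = -186/7 + Z (E(Z) = (-200/7 + 2) + Z = -186/7 + Z)
E(10)/(3939 + 662) = (-186/7 + 10)/(3939 + 662) = -116/7/4601 = (1/4601)*(-116/7) = -116/32207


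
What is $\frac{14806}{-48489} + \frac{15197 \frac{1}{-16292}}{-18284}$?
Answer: $- \frac{629959677805}{2063435042256} \approx -0.3053$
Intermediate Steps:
$\frac{14806}{-48489} + \frac{15197 \frac{1}{-16292}}{-18284} = 14806 \left(- \frac{1}{48489}\right) + 15197 \left(- \frac{1}{16292}\right) \left(- \frac{1}{18284}\right) = - \frac{14806}{48489} - - \frac{2171}{42554704} = - \frac{14806}{48489} + \frac{2171}{42554704} = - \frac{629959677805}{2063435042256}$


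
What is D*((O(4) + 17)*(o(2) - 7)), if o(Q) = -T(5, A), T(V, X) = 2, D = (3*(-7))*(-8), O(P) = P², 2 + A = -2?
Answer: -49896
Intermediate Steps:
A = -4 (A = -2 - 2 = -4)
D = 168 (D = -21*(-8) = 168)
o(Q) = -2 (o(Q) = -1*2 = -2)
D*((O(4) + 17)*(o(2) - 7)) = 168*((4² + 17)*(-2 - 7)) = 168*((16 + 17)*(-9)) = 168*(33*(-9)) = 168*(-297) = -49896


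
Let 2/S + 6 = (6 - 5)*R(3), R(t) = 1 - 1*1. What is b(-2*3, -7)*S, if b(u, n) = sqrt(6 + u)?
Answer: 0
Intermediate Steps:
R(t) = 0 (R(t) = 1 - 1 = 0)
S = -1/3 (S = 2/(-6 + (6 - 5)*0) = 2/(-6 + 1*0) = 2/(-6 + 0) = 2/(-6) = 2*(-1/6) = -1/3 ≈ -0.33333)
b(-2*3, -7)*S = sqrt(6 - 2*3)*(-1/3) = sqrt(6 - 6)*(-1/3) = sqrt(0)*(-1/3) = 0*(-1/3) = 0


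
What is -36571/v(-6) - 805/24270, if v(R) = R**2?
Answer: -29586905/29124 ≈ -1015.9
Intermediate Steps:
-36571/v(-6) - 805/24270 = -36571/((-6)**2) - 805/24270 = -36571/36 - 805*1/24270 = -36571*1/36 - 161/4854 = -36571/36 - 161/4854 = -29586905/29124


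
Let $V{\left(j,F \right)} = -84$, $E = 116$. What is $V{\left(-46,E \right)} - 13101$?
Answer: $-13185$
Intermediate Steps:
$V{\left(-46,E \right)} - 13101 = -84 - 13101 = -13185$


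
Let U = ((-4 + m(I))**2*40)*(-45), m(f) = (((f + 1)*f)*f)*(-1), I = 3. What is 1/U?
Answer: -1/2880000 ≈ -3.4722e-7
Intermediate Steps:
m(f) = -f**2*(1 + f) (m(f) = (((1 + f)*f)*f)*(-1) = ((f*(1 + f))*f)*(-1) = (f**2*(1 + f))*(-1) = -f**2*(1 + f))
U = -2880000 (U = ((-4 + 3**2*(-1 - 1*3))**2*40)*(-45) = ((-4 + 9*(-1 - 3))**2*40)*(-45) = ((-4 + 9*(-4))**2*40)*(-45) = ((-4 - 36)**2*40)*(-45) = ((-40)**2*40)*(-45) = (1600*40)*(-45) = 64000*(-45) = -2880000)
1/U = 1/(-2880000) = -1/2880000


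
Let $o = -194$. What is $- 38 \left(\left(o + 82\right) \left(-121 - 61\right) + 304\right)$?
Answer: $-786144$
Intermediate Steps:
$- 38 \left(\left(o + 82\right) \left(-121 - 61\right) + 304\right) = - 38 \left(\left(-194 + 82\right) \left(-121 - 61\right) + 304\right) = - 38 \left(\left(-112\right) \left(-182\right) + 304\right) = - 38 \left(20384 + 304\right) = \left(-38\right) 20688 = -786144$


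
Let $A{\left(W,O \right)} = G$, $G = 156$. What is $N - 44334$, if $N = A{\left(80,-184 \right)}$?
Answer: $-44178$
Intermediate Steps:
$A{\left(W,O \right)} = 156$
$N = 156$
$N - 44334 = 156 - 44334 = -44178$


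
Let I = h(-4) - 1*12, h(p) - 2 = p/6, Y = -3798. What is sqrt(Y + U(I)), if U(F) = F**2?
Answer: I*sqrt(33158)/3 ≈ 60.698*I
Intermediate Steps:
h(p) = 2 + p/6
I = -32/3 (I = (2 + (1/6)*(-4)) - 1*12 = (2 - 2/3) - 12 = 4/3 - 12 = -32/3 ≈ -10.667)
sqrt(Y + U(I)) = sqrt(-3798 + (-32/3)**2) = sqrt(-3798 + 1024/9) = sqrt(-33158/9) = I*sqrt(33158)/3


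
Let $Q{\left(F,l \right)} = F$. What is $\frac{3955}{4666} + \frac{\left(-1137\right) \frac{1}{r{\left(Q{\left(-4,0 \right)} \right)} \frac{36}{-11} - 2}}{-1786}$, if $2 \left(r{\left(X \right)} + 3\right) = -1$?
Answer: $\frac{396487591}{433340752} \approx 0.91496$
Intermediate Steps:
$r{\left(X \right)} = - \frac{7}{2}$ ($r{\left(X \right)} = -3 + \frac{1}{2} \left(-1\right) = -3 - \frac{1}{2} = - \frac{7}{2}$)
$\frac{3955}{4666} + \frac{\left(-1137\right) \frac{1}{r{\left(Q{\left(-4,0 \right)} \right)} \frac{36}{-11} - 2}}{-1786} = \frac{3955}{4666} + \frac{\left(-1137\right) \frac{1}{- \frac{7 \frac{36}{-11}}{2} - 2}}{-1786} = 3955 \cdot \frac{1}{4666} + - \frac{1137}{- \frac{7 \cdot 36 \left(- \frac{1}{11}\right)}{2} - 2} \left(- \frac{1}{1786}\right) = \frac{3955}{4666} + - \frac{1137}{\left(- \frac{7}{2}\right) \left(- \frac{36}{11}\right) - 2} \left(- \frac{1}{1786}\right) = \frac{3955}{4666} + - \frac{1137}{\frac{126}{11} - 2} \left(- \frac{1}{1786}\right) = \frac{3955}{4666} + - \frac{1137}{\frac{104}{11}} \left(- \frac{1}{1786}\right) = \frac{3955}{4666} + \left(-1137\right) \frac{11}{104} \left(- \frac{1}{1786}\right) = \frac{3955}{4666} - - \frac{12507}{185744} = \frac{3955}{4666} + \frac{12507}{185744} = \frac{396487591}{433340752}$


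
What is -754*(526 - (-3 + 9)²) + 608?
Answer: -368852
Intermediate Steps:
-754*(526 - (-3 + 9)²) + 608 = -754*(526 - 1*6²) + 608 = -754*(526 - 1*36) + 608 = -754*(526 - 36) + 608 = -754*490 + 608 = -369460 + 608 = -368852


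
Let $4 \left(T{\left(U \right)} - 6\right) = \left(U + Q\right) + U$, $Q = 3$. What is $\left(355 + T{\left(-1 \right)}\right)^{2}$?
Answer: $\frac{2088025}{16} \approx 1.305 \cdot 10^{5}$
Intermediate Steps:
$T{\left(U \right)} = \frac{27}{4} + \frac{U}{2}$ ($T{\left(U \right)} = 6 + \frac{\left(U + 3\right) + U}{4} = 6 + \frac{\left(3 + U\right) + U}{4} = 6 + \frac{3 + 2 U}{4} = 6 + \left(\frac{3}{4} + \frac{U}{2}\right) = \frac{27}{4} + \frac{U}{2}$)
$\left(355 + T{\left(-1 \right)}\right)^{2} = \left(355 + \left(\frac{27}{4} + \frac{1}{2} \left(-1\right)\right)\right)^{2} = \left(355 + \left(\frac{27}{4} - \frac{1}{2}\right)\right)^{2} = \left(355 + \frac{25}{4}\right)^{2} = \left(\frac{1445}{4}\right)^{2} = \frac{2088025}{16}$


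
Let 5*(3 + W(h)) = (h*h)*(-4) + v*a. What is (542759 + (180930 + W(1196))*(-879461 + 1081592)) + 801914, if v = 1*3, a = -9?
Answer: -973669622971/5 ≈ -1.9473e+11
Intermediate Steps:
v = 3
W(h) = -42/5 - 4*h**2/5 (W(h) = -3 + ((h*h)*(-4) + 3*(-9))/5 = -3 + (h**2*(-4) - 27)/5 = -3 + (-4*h**2 - 27)/5 = -3 + (-27 - 4*h**2)/5 = -3 + (-27/5 - 4*h**2/5) = -42/5 - 4*h**2/5)
(542759 + (180930 + W(1196))*(-879461 + 1081592)) + 801914 = (542759 + (180930 + (-42/5 - 4/5*1196**2))*(-879461 + 1081592)) + 801914 = (542759 + (180930 + (-42/5 - 4/5*1430416))*202131) + 801914 = (542759 + (180930 + (-42/5 - 5721664/5))*202131) + 801914 = (542759 + (180930 - 5721706/5)*202131) + 801914 = (542759 - 4817056/5*202131) + 801914 = (542759 - 973676346336/5) + 801914 = -973673632541/5 + 801914 = -973669622971/5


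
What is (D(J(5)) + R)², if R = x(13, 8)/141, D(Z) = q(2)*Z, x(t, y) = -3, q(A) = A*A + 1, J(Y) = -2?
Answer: 221841/2209 ≈ 100.43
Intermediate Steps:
q(A) = 1 + A² (q(A) = A² + 1 = 1 + A²)
D(Z) = 5*Z (D(Z) = (1 + 2²)*Z = (1 + 4)*Z = 5*Z)
R = -1/47 (R = -3/141 = -3*1/141 = -1/47 ≈ -0.021277)
(D(J(5)) + R)² = (5*(-2) - 1/47)² = (-10 - 1/47)² = (-471/47)² = 221841/2209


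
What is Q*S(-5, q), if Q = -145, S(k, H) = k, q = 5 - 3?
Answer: 725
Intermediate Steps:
q = 2
Q*S(-5, q) = -145*(-5) = 725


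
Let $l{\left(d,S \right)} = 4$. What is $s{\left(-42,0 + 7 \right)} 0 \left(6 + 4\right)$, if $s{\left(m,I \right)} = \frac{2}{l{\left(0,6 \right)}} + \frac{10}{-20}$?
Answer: $0$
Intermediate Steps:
$s{\left(m,I \right)} = 0$ ($s{\left(m,I \right)} = \frac{2}{4} + \frac{10}{-20} = 2 \cdot \frac{1}{4} + 10 \left(- \frac{1}{20}\right) = \frac{1}{2} - \frac{1}{2} = 0$)
$s{\left(-42,0 + 7 \right)} 0 \left(6 + 4\right) = 0 \cdot 0 \left(6 + 4\right) = 0 \cdot 0 \cdot 10 = 0 \cdot 0 = 0$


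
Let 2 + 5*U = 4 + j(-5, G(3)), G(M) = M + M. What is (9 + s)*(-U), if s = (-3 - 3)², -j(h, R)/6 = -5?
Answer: -288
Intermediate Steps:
G(M) = 2*M
j(h, R) = 30 (j(h, R) = -6*(-5) = 30)
s = 36 (s = (-6)² = 36)
U = 32/5 (U = -⅖ + (4 + 30)/5 = -⅖ + (⅕)*34 = -⅖ + 34/5 = 32/5 ≈ 6.4000)
(9 + s)*(-U) = (9 + 36)*(-1*32/5) = 45*(-32/5) = -288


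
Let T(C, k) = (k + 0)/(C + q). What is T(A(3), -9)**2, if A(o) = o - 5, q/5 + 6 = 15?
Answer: 81/1849 ≈ 0.043807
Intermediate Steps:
q = 45 (q = -30 + 5*15 = -30 + 75 = 45)
A(o) = -5 + o
T(C, k) = k/(45 + C) (T(C, k) = (k + 0)/(C + 45) = k/(45 + C))
T(A(3), -9)**2 = (-9/(45 + (-5 + 3)))**2 = (-9/(45 - 2))**2 = (-9/43)**2 = 81/1849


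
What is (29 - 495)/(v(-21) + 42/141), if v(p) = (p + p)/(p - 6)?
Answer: -98559/392 ≈ -251.43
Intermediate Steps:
v(p) = 2*p/(-6 + p) (v(p) = (2*p)/(-6 + p) = 2*p/(-6 + p))
(29 - 495)/(v(-21) + 42/141) = (29 - 495)/(2*(-21)/(-6 - 21) + 42/141) = -466/(2*(-21)/(-27) + 42*(1/141)) = -466/(2*(-21)*(-1/27) + 14/47) = -466/(14/9 + 14/47) = -466/784/423 = -466*423/784 = -98559/392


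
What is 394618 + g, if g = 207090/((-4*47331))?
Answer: 1383526873/3506 ≈ 3.9462e+5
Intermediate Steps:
g = -3835/3506 (g = 207090/(-189324) = 207090*(-1/189324) = -3835/3506 ≈ -1.0938)
394618 + g = 394618 - 3835/3506 = 1383526873/3506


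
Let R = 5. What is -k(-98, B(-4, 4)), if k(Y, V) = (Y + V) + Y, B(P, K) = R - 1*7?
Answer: 198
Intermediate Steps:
B(P, K) = -2 (B(P, K) = 5 - 1*7 = 5 - 7 = -2)
k(Y, V) = V + 2*Y (k(Y, V) = (V + Y) + Y = V + 2*Y)
-k(-98, B(-4, 4)) = -(-2 + 2*(-98)) = -(-2 - 196) = -1*(-198) = 198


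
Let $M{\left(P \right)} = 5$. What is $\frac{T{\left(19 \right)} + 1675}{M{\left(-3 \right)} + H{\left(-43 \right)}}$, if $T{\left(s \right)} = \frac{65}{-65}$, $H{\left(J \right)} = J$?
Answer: $- \frac{837}{19} \approx -44.053$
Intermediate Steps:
$T{\left(s \right)} = -1$ ($T{\left(s \right)} = 65 \left(- \frac{1}{65}\right) = -1$)
$\frac{T{\left(19 \right)} + 1675}{M{\left(-3 \right)} + H{\left(-43 \right)}} = \frac{-1 + 1675}{5 - 43} = \frac{1674}{-38} = 1674 \left(- \frac{1}{38}\right) = - \frac{837}{19}$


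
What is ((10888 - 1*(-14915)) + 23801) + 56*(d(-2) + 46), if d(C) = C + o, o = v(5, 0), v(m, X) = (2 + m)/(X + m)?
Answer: 260732/5 ≈ 52146.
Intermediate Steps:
v(m, X) = (2 + m)/(X + m)
o = 7/5 (o = (2 + 5)/(0 + 5) = 7/5 ≈ 1.4000)
d(C) = 7/5 + C (d(C) = C + 7/5 = 7/5 + C)
((10888 - 1*(-14915)) + 23801) + 56*(d(-2) + 46) = ((10888 - 1*(-14915)) + 23801) + 56*((7/5 - 2) + 46) = ((10888 + 14915) + 23801) + 56*(-⅗ + 46) = (25803 + 23801) + 56*(227/5) = 49604 + 12712/5 = 260732/5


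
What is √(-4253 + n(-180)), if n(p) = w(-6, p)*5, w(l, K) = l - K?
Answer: I*√3383 ≈ 58.164*I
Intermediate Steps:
n(p) = -30 - 5*p (n(p) = (-6 - p)*5 = -30 - 5*p)
√(-4253 + n(-180)) = √(-4253 + (-30 - 5*(-180))) = √(-4253 + (-30 + 900)) = √(-4253 + 870) = √(-3383) = I*√3383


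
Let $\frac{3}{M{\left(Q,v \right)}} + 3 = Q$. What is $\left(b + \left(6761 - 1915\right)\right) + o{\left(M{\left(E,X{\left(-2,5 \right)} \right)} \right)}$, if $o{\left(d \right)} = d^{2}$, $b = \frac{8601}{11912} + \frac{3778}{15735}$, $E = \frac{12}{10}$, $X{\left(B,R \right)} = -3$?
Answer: $\frac{2727037663973}{562305960} \approx 4849.7$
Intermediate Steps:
$E = \frac{6}{5}$ ($E = 12 \cdot \frac{1}{10} = \frac{6}{5} \approx 1.2$)
$M{\left(Q,v \right)} = \frac{3}{-3 + Q}$
$b = \frac{180340271}{187435320}$ ($b = 8601 \cdot \frac{1}{11912} + 3778 \cdot \frac{1}{15735} = \frac{8601}{11912} + \frac{3778}{15735} = \frac{180340271}{187435320} \approx 0.96215$)
$\left(b + \left(6761 - 1915\right)\right) + o{\left(M{\left(E,X{\left(-2,5 \right)} \right)} \right)} = \left(\frac{180340271}{187435320} + \left(6761 - 1915\right)\right) + \left(\frac{3}{-3 + \frac{6}{5}}\right)^{2} = \left(\frac{180340271}{187435320} + \left(6761 - 1915\right)\right) + \left(\frac{3}{- \frac{9}{5}}\right)^{2} = \left(\frac{180340271}{187435320} + 4846\right) + \left(3 \left(- \frac{5}{9}\right)\right)^{2} = \frac{908491900991}{187435320} + \left(- \frac{5}{3}\right)^{2} = \frac{908491900991}{187435320} + \frac{25}{9} = \frac{2727037663973}{562305960}$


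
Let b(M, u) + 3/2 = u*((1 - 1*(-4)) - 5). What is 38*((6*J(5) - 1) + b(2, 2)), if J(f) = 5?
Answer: 1045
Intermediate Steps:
b(M, u) = -3/2 (b(M, u) = -3/2 + u*((1 - 1*(-4)) - 5) = -3/2 + u*((1 + 4) - 5) = -3/2 + u*(5 - 5) = -3/2 + u*0 = -3/2 + 0 = -3/2)
38*((6*J(5) - 1) + b(2, 2)) = 38*((6*5 - 1) - 3/2) = 38*((30 - 1) - 3/2) = 38*(29 - 3/2) = 38*(55/2) = 1045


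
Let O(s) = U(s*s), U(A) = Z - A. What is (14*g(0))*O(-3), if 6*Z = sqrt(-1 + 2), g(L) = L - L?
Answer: 0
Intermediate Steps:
g(L) = 0
Z = 1/6 (Z = sqrt(-1 + 2)/6 = sqrt(1)/6 = (1/6)*1 = 1/6 ≈ 0.16667)
U(A) = 1/6 - A
O(s) = 1/6 - s**2 (O(s) = 1/6 - s*s = 1/6 - s**2)
(14*g(0))*O(-3) = (14*0)*(1/6 - 1*(-3)**2) = 0*(1/6 - 1*9) = 0*(1/6 - 9) = 0*(-53/6) = 0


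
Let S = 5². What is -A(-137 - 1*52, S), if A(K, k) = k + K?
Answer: 164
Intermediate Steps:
S = 25
A(K, k) = K + k
-A(-137 - 1*52, S) = -((-137 - 1*52) + 25) = -((-137 - 52) + 25) = -(-189 + 25) = -1*(-164) = 164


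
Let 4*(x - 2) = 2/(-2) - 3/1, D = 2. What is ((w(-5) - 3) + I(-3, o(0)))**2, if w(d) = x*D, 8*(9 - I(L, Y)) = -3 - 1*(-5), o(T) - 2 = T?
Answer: 961/16 ≈ 60.063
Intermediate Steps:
o(T) = 2 + T
x = 1 (x = 2 + (2/(-2) - 3/1)/4 = 2 + (2*(-1/2) - 3*1)/4 = 2 + (-1 - 3)/4 = 2 + (1/4)*(-4) = 2 - 1 = 1)
I(L, Y) = 35/4 (I(L, Y) = 9 - (-3 - 1*(-5))/8 = 9 - (-3 + 5)/8 = 9 - 1/8*2 = 9 - 1/4 = 35/4)
w(d) = 2 (w(d) = 1*2 = 2)
((w(-5) - 3) + I(-3, o(0)))**2 = ((2 - 3) + 35/4)**2 = (-1 + 35/4)**2 = (31/4)**2 = 961/16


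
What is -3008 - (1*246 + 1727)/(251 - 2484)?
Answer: -6714891/2233 ≈ -3007.1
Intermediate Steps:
-3008 - (1*246 + 1727)/(251 - 2484) = -3008 - (246 + 1727)/(-2233) = -3008 - 1973*(-1)/2233 = -3008 - 1*(-1973/2233) = -3008 + 1973/2233 = -6714891/2233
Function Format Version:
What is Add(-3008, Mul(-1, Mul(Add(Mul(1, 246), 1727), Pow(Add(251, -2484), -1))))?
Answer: Rational(-6714891, 2233) ≈ -3007.1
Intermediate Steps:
Add(-3008, Mul(-1, Mul(Add(Mul(1, 246), 1727), Pow(Add(251, -2484), -1)))) = Add(-3008, Mul(-1, Mul(Add(246, 1727), Pow(-2233, -1)))) = Add(-3008, Mul(-1, Mul(1973, Rational(-1, 2233)))) = Add(-3008, Mul(-1, Rational(-1973, 2233))) = Add(-3008, Rational(1973, 2233)) = Rational(-6714891, 2233)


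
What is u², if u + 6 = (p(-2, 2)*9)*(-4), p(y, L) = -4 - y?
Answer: 4356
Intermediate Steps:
u = 66 (u = -6 + ((-4 - 1*(-2))*9)*(-4) = -6 + ((-4 + 2)*9)*(-4) = -6 - 2*9*(-4) = -6 - 18*(-4) = -6 + 72 = 66)
u² = 66² = 4356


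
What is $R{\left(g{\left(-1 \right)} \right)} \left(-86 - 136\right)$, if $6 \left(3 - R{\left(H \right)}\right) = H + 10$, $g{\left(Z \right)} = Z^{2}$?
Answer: $-259$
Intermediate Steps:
$R{\left(H \right)} = \frac{4}{3} - \frac{H}{6}$ ($R{\left(H \right)} = 3 - \frac{H + 10}{6} = 3 - \frac{10 + H}{6} = 3 - \left(\frac{5}{3} + \frac{H}{6}\right) = \frac{4}{3} - \frac{H}{6}$)
$R{\left(g{\left(-1 \right)} \right)} \left(-86 - 136\right) = \left(\frac{4}{3} - \frac{\left(-1\right)^{2}}{6}\right) \left(-86 - 136\right) = \left(\frac{4}{3} - \frac{1}{6}\right) \left(-222\right) = \frac{7}{6} \left(-222\right) = -259$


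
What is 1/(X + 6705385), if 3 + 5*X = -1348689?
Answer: 5/32178233 ≈ 1.5538e-7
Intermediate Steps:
X = -1348692/5 (X = -3/5 + (1/5)*(-1348689) = -3/5 - 1348689/5 = -1348692/5 ≈ -2.6974e+5)
1/(X + 6705385) = 1/(-1348692/5 + 6705385) = 1/(32178233/5) = 5/32178233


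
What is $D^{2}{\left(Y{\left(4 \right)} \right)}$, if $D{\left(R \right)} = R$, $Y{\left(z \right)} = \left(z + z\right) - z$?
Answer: $16$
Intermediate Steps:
$Y{\left(z \right)} = z$ ($Y{\left(z \right)} = 2 z - z = z$)
$D^{2}{\left(Y{\left(4 \right)} \right)} = 4^{2} = 16$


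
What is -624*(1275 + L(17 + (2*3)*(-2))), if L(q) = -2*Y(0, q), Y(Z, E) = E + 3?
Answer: -785616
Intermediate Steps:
Y(Z, E) = 3 + E
L(q) = -6 - 2*q (L(q) = -2*(3 + q) = -6 - 2*q)
-624*(1275 + L(17 + (2*3)*(-2))) = -624*(1275 + (-6 - 2*(17 + (2*3)*(-2)))) = -624*(1275 + (-6 - 2*(17 + 6*(-2)))) = -624*(1275 + (-6 - 2*(17 - 12))) = -624*(1275 + (-6 - 2*5)) = -624*(1275 + (-6 - 10)) = -624*(1275 - 16) = -624*1259 = -785616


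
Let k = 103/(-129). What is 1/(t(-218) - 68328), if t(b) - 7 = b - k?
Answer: -129/8841428 ≈ -1.4590e-5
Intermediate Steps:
k = -103/129 (k = 103*(-1/129) = -103/129 ≈ -0.79845)
t(b) = 1006/129 + b (t(b) = 7 + (b - 1*(-103/129)) = 7 + (b + 103/129) = 7 + (103/129 + b) = 1006/129 + b)
1/(t(-218) - 68328) = 1/((1006/129 - 218) - 68328) = 1/(-27116/129 - 68328) = 1/(-8841428/129) = -129/8841428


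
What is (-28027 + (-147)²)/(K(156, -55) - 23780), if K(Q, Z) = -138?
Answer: 3209/11959 ≈ 0.26833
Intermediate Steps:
(-28027 + (-147)²)/(K(156, -55) - 23780) = (-28027 + (-147)²)/(-138 - 23780) = (-28027 + 21609)/(-23918) = -6418*(-1/23918) = 3209/11959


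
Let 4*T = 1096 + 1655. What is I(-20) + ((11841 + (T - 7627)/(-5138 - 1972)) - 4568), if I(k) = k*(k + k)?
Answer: 229623877/28440 ≈ 8074.0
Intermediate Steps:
T = 2751/4 (T = (1096 + 1655)/4 = (¼)*2751 = 2751/4 ≈ 687.75)
I(k) = 2*k² (I(k) = k*(2*k) = 2*k²)
I(-20) + ((11841 + (T - 7627)/(-5138 - 1972)) - 4568) = 2*(-20)² + ((11841 + (2751/4 - 7627)/(-5138 - 1972)) - 4568) = 2*400 + ((11841 - 27757/4/(-7110)) - 4568) = 800 + ((11841 - 27757/4*(-1/7110)) - 4568) = 800 + ((11841 + 27757/28440) - 4568) = 800 + (336785797/28440 - 4568) = 800 + 206871877/28440 = 229623877/28440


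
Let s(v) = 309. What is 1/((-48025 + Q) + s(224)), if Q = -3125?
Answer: -1/50841 ≈ -1.9669e-5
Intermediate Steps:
1/((-48025 + Q) + s(224)) = 1/((-48025 - 3125) + 309) = 1/(-51150 + 309) = 1/(-50841) = -1/50841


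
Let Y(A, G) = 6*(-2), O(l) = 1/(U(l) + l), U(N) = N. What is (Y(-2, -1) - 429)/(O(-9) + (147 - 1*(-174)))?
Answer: -7938/5777 ≈ -1.3741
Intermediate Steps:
O(l) = 1/(2*l) (O(l) = 1/(l + l) = 1/(2*l))
Y(A, G) = -12
(Y(-2, -1) - 429)/(O(-9) + (147 - 1*(-174))) = (-12 - 429)/((½)/(-9) + (147 - 1*(-174))) = -441/((½)*(-⅑) + (147 + 174)) = -441/(-1/18 + 321) = -441/5777/18 = -441*18/5777 = -7938/5777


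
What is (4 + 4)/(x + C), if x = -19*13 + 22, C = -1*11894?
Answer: -8/12119 ≈ -0.00066012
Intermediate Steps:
C = -11894
x = -225 (x = -247 + 22 = -225)
(4 + 4)/(x + C) = (4 + 4)/(-225 - 11894) = 8/(-12119) = -1/12119*8 = -8/12119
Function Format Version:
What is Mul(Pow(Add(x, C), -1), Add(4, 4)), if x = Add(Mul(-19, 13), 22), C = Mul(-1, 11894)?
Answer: Rational(-8, 12119) ≈ -0.00066012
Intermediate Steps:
C = -11894
x = -225 (x = Add(-247, 22) = -225)
Mul(Pow(Add(x, C), -1), Add(4, 4)) = Mul(Pow(Add(-225, -11894), -1), Add(4, 4)) = Mul(Pow(-12119, -1), 8) = Mul(Rational(-1, 12119), 8) = Rational(-8, 12119)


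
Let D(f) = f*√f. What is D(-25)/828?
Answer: -125*I/828 ≈ -0.15097*I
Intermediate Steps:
D(f) = f^(3/2)
D(-25)/828 = (-25)^(3/2)/828 = -125*I*(1/828) = -125*I/828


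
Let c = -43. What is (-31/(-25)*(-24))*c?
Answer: 31992/25 ≈ 1279.7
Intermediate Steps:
(-31/(-25)*(-24))*c = (-31/(-25)*(-24))*(-43) = (-31*(-1/25)*(-24))*(-43) = ((31/25)*(-24))*(-43) = -744/25*(-43) = 31992/25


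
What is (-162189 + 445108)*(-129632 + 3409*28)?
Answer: -9670171420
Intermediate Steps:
(-162189 + 445108)*(-129632 + 3409*28) = 282919*(-129632 + 95452) = 282919*(-34180) = -9670171420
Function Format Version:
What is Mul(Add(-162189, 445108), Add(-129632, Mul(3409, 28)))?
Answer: -9670171420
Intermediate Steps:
Mul(Add(-162189, 445108), Add(-129632, Mul(3409, 28))) = Mul(282919, Add(-129632, 95452)) = Mul(282919, -34180) = -9670171420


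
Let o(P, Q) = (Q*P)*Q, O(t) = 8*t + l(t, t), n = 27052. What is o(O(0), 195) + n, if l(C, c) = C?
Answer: 27052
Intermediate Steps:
O(t) = 9*t (O(t) = 8*t + t = 9*t)
o(P, Q) = P*Q**2 (o(P, Q) = (P*Q)*Q = P*Q**2)
o(O(0), 195) + n = (9*0)*195**2 + 27052 = 0*38025 + 27052 = 0 + 27052 = 27052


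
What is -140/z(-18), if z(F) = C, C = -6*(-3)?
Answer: -70/9 ≈ -7.7778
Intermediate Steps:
C = 18
z(F) = 18
-140/z(-18) = -140/18 = -28*5/18 = -70/9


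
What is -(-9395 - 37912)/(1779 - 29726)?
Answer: -47307/27947 ≈ -1.6927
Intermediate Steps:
-(-9395 - 37912)/(1779 - 29726) = -(-47307)/(-27947) = -(-47307)*(-1)/27947 = -1*47307/27947 = -47307/27947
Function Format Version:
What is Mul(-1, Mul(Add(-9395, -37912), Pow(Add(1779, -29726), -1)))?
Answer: Rational(-47307, 27947) ≈ -1.6927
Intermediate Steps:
Mul(-1, Mul(Add(-9395, -37912), Pow(Add(1779, -29726), -1))) = Mul(-1, Mul(-47307, Pow(-27947, -1))) = Mul(-1, Mul(-47307, Rational(-1, 27947))) = Mul(-1, Rational(47307, 27947)) = Rational(-47307, 27947)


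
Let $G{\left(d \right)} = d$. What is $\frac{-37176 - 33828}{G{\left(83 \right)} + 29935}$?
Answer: $- \frac{11834}{5003} \approx -2.3654$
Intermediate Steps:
$\frac{-37176 - 33828}{G{\left(83 \right)} + 29935} = \frac{-37176 - 33828}{83 + 29935} = - \frac{71004}{30018} = \left(-71004\right) \frac{1}{30018} = - \frac{11834}{5003}$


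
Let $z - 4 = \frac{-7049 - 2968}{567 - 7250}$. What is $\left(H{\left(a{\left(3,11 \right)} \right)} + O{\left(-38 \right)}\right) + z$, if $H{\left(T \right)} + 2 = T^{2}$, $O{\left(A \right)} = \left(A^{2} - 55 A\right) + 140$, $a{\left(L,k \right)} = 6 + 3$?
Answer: $\frac{25118048}{6683} \approx 3758.5$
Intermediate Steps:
$a{\left(L,k \right)} = 9$
$z = \frac{36749}{6683}$ ($z = 4 + \frac{-7049 - 2968}{567 - 7250} = 4 - \frac{10017}{-6683} = 4 - - \frac{10017}{6683} = 4 + \frac{10017}{6683} = \frac{36749}{6683} \approx 5.4989$)
$O{\left(A \right)} = 140 + A^{2} - 55 A$
$H{\left(T \right)} = -2 + T^{2}$
$\left(H{\left(a{\left(3,11 \right)} \right)} + O{\left(-38 \right)}\right) + z = \left(\left(-2 + 9^{2}\right) + \left(140 + \left(-38\right)^{2} - -2090\right)\right) + \frac{36749}{6683} = \left(\left(-2 + 81\right) + \left(140 + 1444 + 2090\right)\right) + \frac{36749}{6683} = \left(79 + 3674\right) + \frac{36749}{6683} = 3753 + \frac{36749}{6683} = \frac{25118048}{6683}$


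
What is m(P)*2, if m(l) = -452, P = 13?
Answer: -904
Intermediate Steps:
m(P)*2 = -452*2 = -904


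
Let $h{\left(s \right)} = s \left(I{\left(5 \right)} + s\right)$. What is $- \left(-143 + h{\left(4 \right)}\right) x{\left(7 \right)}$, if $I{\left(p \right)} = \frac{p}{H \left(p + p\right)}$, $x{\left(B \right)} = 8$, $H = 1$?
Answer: $1000$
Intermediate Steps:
$I{\left(p \right)} = \frac{1}{2}$ ($I{\left(p \right)} = \frac{p}{1 \left(p + p\right)} = \frac{p}{1 \cdot 2 p} = \frac{p}{2 p} = p \frac{1}{2 p} = \frac{1}{2}$)
$h{\left(s \right)} = s \left(\frac{1}{2} + s\right)$
$- \left(-143 + h{\left(4 \right)}\right) x{\left(7 \right)} = - \left(-143 + 4 \left(\frac{1}{2} + 4\right)\right) 8 = - \left(-143 + 4 \cdot \frac{9}{2}\right) 8 = - \left(-143 + 18\right) 8 = - \left(-125\right) 8 = \left(-1\right) \left(-1000\right) = 1000$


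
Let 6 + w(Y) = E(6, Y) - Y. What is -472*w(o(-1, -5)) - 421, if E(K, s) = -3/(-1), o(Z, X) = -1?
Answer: 523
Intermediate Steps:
E(K, s) = 3 (E(K, s) = -3*(-1) = 3)
w(Y) = -3 - Y (w(Y) = -6 + (3 - Y) = -3 - Y)
-472*w(o(-1, -5)) - 421 = -472*(-3 - 1*(-1)) - 421 = -472*(-3 + 1) - 421 = -472*(-2) - 421 = 944 - 421 = 523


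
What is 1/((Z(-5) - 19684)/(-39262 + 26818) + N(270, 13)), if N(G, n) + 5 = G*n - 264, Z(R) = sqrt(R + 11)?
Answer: 251061980736/814089011036669 + 6222*sqrt(6)/814089011036669 ≈ 0.00030840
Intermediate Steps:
Z(R) = sqrt(11 + R)
N(G, n) = -269 + G*n (N(G, n) = -5 + (G*n - 264) = -5 + (-264 + G*n) = -269 + G*n)
1/((Z(-5) - 19684)/(-39262 + 26818) + N(270, 13)) = 1/((sqrt(11 - 5) - 19684)/(-39262 + 26818) + (-269 + 270*13)) = 1/((sqrt(6) - 19684)/(-12444) + (-269 + 3510)) = 1/((-19684 + sqrt(6))*(-1/12444) + 3241) = 1/((4921/3111 - sqrt(6)/12444) + 3241) = 1/(10087672/3111 - sqrt(6)/12444)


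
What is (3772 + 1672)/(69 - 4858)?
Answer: -5444/4789 ≈ -1.1368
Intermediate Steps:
(3772 + 1672)/(69 - 4858) = 5444/(-4789) = 5444*(-1/4789) = -5444/4789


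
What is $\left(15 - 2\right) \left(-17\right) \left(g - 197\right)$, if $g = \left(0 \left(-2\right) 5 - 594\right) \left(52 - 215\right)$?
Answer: $-21354125$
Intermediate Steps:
$g = 96822$ ($g = \left(0 \cdot 5 - 594\right) \left(-163\right) = \left(0 - 594\right) \left(-163\right) = \left(-594\right) \left(-163\right) = 96822$)
$\left(15 - 2\right) \left(-17\right) \left(g - 197\right) = \left(15 - 2\right) \left(-17\right) \left(96822 - 197\right) = 13 \left(-17\right) 96625 = \left(-221\right) 96625 = -21354125$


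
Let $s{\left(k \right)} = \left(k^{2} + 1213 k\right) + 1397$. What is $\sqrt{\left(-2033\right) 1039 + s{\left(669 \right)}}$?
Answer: $6 i \sqrt{23662} \approx 922.95 i$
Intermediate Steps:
$s{\left(k \right)} = 1397 + k^{2} + 1213 k$
$\sqrt{\left(-2033\right) 1039 + s{\left(669 \right)}} = \sqrt{\left(-2033\right) 1039 + \left(1397 + 669^{2} + 1213 \cdot 669\right)} = \sqrt{-2112287 + \left(1397 + 447561 + 811497\right)} = \sqrt{-2112287 + 1260455} = \sqrt{-851832} = 6 i \sqrt{23662}$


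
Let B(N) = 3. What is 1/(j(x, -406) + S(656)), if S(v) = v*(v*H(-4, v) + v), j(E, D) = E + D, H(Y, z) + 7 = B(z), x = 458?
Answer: -1/1290956 ≈ -7.7462e-7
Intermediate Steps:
H(Y, z) = -4 (H(Y, z) = -7 + 3 = -4)
j(E, D) = D + E
S(v) = -3*v² (S(v) = v*(v*(-4) + v) = v*(-4*v + v) = v*(-3*v) = -3*v²)
1/(j(x, -406) + S(656)) = 1/((-406 + 458) - 3*656²) = 1/(52 - 3*430336) = 1/(52 - 1291008) = 1/(-1290956) = -1/1290956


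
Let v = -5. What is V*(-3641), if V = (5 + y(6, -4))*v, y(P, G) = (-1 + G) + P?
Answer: 109230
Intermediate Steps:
y(P, G) = -1 + G + P
V = -30 (V = (5 + (-1 - 4 + 6))*(-5) = (5 + 1)*(-5) = 6*(-5) = -30)
V*(-3641) = -30*(-3641) = 109230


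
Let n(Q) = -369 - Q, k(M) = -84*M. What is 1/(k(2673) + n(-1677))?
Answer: -1/223224 ≈ -4.4798e-6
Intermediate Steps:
1/(k(2673) + n(-1677)) = 1/(-84*2673 + (-369 - 1*(-1677))) = 1/(-224532 + (-369 + 1677)) = 1/(-224532 + 1308) = 1/(-223224) = -1/223224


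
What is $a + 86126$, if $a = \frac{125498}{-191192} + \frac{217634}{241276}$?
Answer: $\frac{496625905087659}{5766255124} \approx 86126.0$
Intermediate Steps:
$a = \frac{1416278035}{5766255124}$ ($a = 125498 \left(- \frac{1}{191192}\right) + 217634 \cdot \frac{1}{241276} = - \frac{62749}{95596} + \frac{108817}{120638} = \frac{1416278035}{5766255124} \approx 0.24561$)
$a + 86126 = \frac{1416278035}{5766255124} + 86126 = \frac{496625905087659}{5766255124}$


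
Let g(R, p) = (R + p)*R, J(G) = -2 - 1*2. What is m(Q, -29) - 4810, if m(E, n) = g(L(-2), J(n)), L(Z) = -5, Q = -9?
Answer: -4765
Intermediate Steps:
J(G) = -4 (J(G) = -2 - 2 = -4)
g(R, p) = R*(R + p)
m(E, n) = 45 (m(E, n) = -5*(-5 - 4) = -5*(-9) = 45)
m(Q, -29) - 4810 = 45 - 4810 = -4765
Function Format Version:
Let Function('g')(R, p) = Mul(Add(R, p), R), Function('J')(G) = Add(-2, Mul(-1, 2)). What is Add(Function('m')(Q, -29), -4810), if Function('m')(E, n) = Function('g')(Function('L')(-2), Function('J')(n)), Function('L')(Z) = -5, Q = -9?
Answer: -4765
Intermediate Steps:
Function('J')(G) = -4 (Function('J')(G) = Add(-2, -2) = -4)
Function('g')(R, p) = Mul(R, Add(R, p))
Function('m')(E, n) = 45 (Function('m')(E, n) = Mul(-5, Add(-5, -4)) = Mul(-5, -9) = 45)
Add(Function('m')(Q, -29), -4810) = Add(45, -4810) = -4765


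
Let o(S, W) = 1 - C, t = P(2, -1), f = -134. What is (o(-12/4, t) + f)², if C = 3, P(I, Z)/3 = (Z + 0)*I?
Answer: 18496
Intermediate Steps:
P(I, Z) = 3*I*Z (P(I, Z) = 3*((Z + 0)*I) = 3*(Z*I) = 3*(I*Z) = 3*I*Z)
t = -6 (t = 3*2*(-1) = -6)
o(S, W) = -2 (o(S, W) = 1 - 1*3 = 1 - 3 = -2)
(o(-12/4, t) + f)² = (-2 - 134)² = (-136)² = 18496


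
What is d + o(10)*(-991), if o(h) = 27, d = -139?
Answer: -26896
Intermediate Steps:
d + o(10)*(-991) = -139 + 27*(-991) = -139 - 26757 = -26896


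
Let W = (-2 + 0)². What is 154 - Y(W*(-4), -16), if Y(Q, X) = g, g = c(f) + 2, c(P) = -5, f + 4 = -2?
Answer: 157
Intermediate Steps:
f = -6 (f = -4 - 2 = -6)
W = 4 (W = (-2)² = 4)
g = -3 (g = -5 + 2 = -3)
Y(Q, X) = -3
154 - Y(W*(-4), -16) = 154 - 1*(-3) = 154 + 3 = 157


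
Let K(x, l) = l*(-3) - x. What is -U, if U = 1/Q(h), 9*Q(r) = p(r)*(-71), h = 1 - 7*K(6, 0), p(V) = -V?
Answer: -9/3053 ≈ -0.0029479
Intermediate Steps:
K(x, l) = -x - 3*l (K(x, l) = -3*l - x = -x - 3*l)
h = 43 (h = 1 - 7*(-1*6 - 3*0) = 1 - 7*(-6 + 0) = 1 - 7*(-6) = 1 + 42 = 43)
Q(r) = 71*r/9 (Q(r) = (-r*(-71))/9 = (71*r)/9 = 71*r/9)
U = 9/3053 (U = 1/((71/9)*43) = 1/(3053/9) = 9/3053 ≈ 0.0029479)
-U = -1*9/3053 = -9/3053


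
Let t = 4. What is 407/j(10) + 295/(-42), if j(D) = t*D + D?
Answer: 586/525 ≈ 1.1162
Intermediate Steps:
j(D) = 5*D (j(D) = 4*D + D = 5*D)
407/j(10) + 295/(-42) = 407/((5*10)) + 295/(-42) = 407/50 + 295*(-1/42) = 407*(1/50) - 295/42 = 407/50 - 295/42 = 586/525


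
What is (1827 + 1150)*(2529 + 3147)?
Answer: 16897452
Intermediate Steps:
(1827 + 1150)*(2529 + 3147) = 2977*5676 = 16897452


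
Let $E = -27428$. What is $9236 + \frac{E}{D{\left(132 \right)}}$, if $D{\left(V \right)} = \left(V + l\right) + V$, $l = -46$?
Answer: $\frac{993010}{109} \approx 9110.2$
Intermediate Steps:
$D{\left(V \right)} = -46 + 2 V$ ($D{\left(V \right)} = \left(V - 46\right) + V = \left(-46 + V\right) + V = -46 + 2 V$)
$9236 + \frac{E}{D{\left(132 \right)}} = 9236 - \frac{27428}{-46 + 2 \cdot 132} = 9236 - \frac{27428}{-46 + 264} = 9236 - \frac{27428}{218} = 9236 - \frac{13714}{109} = \frac{993010}{109}$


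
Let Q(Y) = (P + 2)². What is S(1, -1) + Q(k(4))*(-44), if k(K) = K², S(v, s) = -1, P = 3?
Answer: -1101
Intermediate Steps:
Q(Y) = 25 (Q(Y) = (3 + 2)² = 5² = 25)
S(1, -1) + Q(k(4))*(-44) = -1 + 25*(-44) = -1 - 1100 = -1101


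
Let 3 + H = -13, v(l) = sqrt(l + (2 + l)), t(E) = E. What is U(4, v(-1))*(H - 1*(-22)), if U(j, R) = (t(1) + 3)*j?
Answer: 96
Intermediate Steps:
v(l) = sqrt(2 + 2*l)
H = -16 (H = -3 - 13 = -16)
U(j, R) = 4*j (U(j, R) = (1 + 3)*j = 4*j)
U(4, v(-1))*(H - 1*(-22)) = (4*4)*(-16 - 1*(-22)) = 16*(-16 + 22) = 16*6 = 96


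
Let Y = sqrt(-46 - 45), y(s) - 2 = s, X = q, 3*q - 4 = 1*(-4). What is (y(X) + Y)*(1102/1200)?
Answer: 551/300 + 551*I*sqrt(91)/600 ≈ 1.8367 + 8.7603*I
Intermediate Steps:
q = 0 (q = 4/3 + (1*(-4))/3 = 4/3 + (1/3)*(-4) = 4/3 - 4/3 = 0)
X = 0
y(s) = 2 + s
Y = I*sqrt(91) (Y = sqrt(-91) = I*sqrt(91) ≈ 9.5394*I)
(y(X) + Y)*(1102/1200) = ((2 + 0) + I*sqrt(91))*(1102/1200) = (2 + I*sqrt(91))*(1102*(1/1200)) = (2 + I*sqrt(91))*(551/600) = 551/300 + 551*I*sqrt(91)/600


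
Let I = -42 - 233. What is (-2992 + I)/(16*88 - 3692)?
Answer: 3267/2284 ≈ 1.4304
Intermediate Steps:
I = -275
(-2992 + I)/(16*88 - 3692) = (-2992 - 275)/(16*88 - 3692) = -3267/(1408 - 3692) = -3267/(-2284) = -3267*(-1/2284) = 3267/2284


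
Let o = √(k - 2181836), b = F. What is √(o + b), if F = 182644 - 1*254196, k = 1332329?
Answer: √(-71552 + I*√849507) ≈ 1.723 + 267.5*I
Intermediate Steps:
F = -71552 (F = 182644 - 254196 = -71552)
b = -71552
o = I*√849507 (o = √(1332329 - 2181836) = √(-849507) = I*√849507 ≈ 921.69*I)
√(o + b) = √(I*√849507 - 71552) = √(-71552 + I*√849507)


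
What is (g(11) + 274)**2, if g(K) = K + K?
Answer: 87616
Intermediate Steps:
g(K) = 2*K
(g(11) + 274)**2 = (2*11 + 274)**2 = (22 + 274)**2 = 296**2 = 87616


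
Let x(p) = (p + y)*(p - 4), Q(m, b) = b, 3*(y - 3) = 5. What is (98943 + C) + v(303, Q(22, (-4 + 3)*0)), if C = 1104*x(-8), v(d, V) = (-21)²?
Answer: 143544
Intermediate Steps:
y = 14/3 (y = 3 + (⅓)*5 = 3 + 5/3 = 14/3 ≈ 4.6667)
v(d, V) = 441
x(p) = (-4 + p)*(14/3 + p) (x(p) = (p + 14/3)*(p - 4) = (14/3 + p)*(-4 + p) = (-4 + p)*(14/3 + p))
C = 44160 (C = 1104*(-56/3 + (-8)² + (⅔)*(-8)) = 1104*(-56/3 + 64 - 16/3) = 1104*40 = 44160)
(98943 + C) + v(303, Q(22, (-4 + 3)*0)) = (98943 + 44160) + 441 = 143103 + 441 = 143544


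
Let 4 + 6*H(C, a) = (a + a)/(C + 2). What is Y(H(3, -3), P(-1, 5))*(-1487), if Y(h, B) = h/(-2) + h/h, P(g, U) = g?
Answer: -63941/30 ≈ -2131.4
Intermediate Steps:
H(C, a) = -⅔ + a/(3*(2 + C)) (H(C, a) = -⅔ + ((a + a)/(C + 2))/6 = -⅔ + ((2*a)/(2 + C))/6 = -⅔ + (2*a/(2 + C))/6 = -⅔ + a/(3*(2 + C)))
Y(h, B) = 1 - h/2 (Y(h, B) = h*(-½) + 1 = -h/2 + 1 = 1 - h/2)
Y(H(3, -3), P(-1, 5))*(-1487) = (1 - (-4 - 3 - 2*3)/(6*(2 + 3)))*(-1487) = (1 - (-4 - 3 - 6)/(6*5))*(-1487) = (1 - (-13)/(6*5))*(-1487) = (1 - ½*(-13/15))*(-1487) = (1 + 13/30)*(-1487) = (43/30)*(-1487) = -63941/30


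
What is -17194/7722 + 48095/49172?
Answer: -237036889/189853092 ≈ -1.2485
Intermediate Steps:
-17194/7722 + 48095/49172 = -17194*1/7722 + 48095*(1/49172) = -8597/3861 + 48095/49172 = -237036889/189853092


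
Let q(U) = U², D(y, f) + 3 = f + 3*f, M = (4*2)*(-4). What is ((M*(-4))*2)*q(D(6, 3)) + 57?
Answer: 20793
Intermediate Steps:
M = -32 (M = 8*(-4) = -32)
D(y, f) = -3 + 4*f (D(y, f) = -3 + (f + 3*f) = -3 + 4*f)
((M*(-4))*2)*q(D(6, 3)) + 57 = (-32*(-4)*2)*(-3 + 4*3)² + 57 = (128*2)*(-3 + 12)² + 57 = 256*9² + 57 = 256*81 + 57 = 20736 + 57 = 20793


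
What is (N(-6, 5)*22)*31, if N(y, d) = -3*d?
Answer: -10230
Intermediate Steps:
(N(-6, 5)*22)*31 = (-3*5*22)*31 = -15*22*31 = -330*31 = -10230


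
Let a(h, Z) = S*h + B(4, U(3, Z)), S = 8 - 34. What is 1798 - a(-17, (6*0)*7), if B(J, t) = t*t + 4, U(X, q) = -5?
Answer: 1327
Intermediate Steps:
B(J, t) = 4 + t² (B(J, t) = t² + 4 = 4 + t²)
S = -26
a(h, Z) = 29 - 26*h (a(h, Z) = -26*h + (4 + (-5)²) = -26*h + (4 + 25) = -26*h + 29 = 29 - 26*h)
1798 - a(-17, (6*0)*7) = 1798 - (29 - 26*(-17)) = 1798 - (29 + 442) = 1798 - 1*471 = 1798 - 471 = 1327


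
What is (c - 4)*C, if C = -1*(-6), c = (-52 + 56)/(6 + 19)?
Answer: -576/25 ≈ -23.040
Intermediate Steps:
c = 4/25 ≈ 0.16000
C = 6
(c - 4)*C = (4/25 - 4)*6 = -96/25*6 = -576/25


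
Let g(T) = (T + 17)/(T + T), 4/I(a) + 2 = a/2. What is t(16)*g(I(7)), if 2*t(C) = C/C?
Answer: 59/32 ≈ 1.8438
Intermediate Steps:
I(a) = 4/(-2 + a/2)
t(C) = ½ (t(C) = (C/C)/2 = (½)*1 = ½)
g(T) = (17 + T)/(2*T) (g(T) = (17 + T)/((2*T)) = (17 + T)*(1/(2*T)) = (17 + T)/(2*T))
t(16)*g(I(7)) = ((17 + 8/(-4 + 7))/(2*((8/(-4 + 7)))))/2 = ((17 + 8/3)/(2*((8/3))))/2 = ((17 + 8*(⅓))/(2*((8*(⅓)))))/2 = ((17 + 8/3)/(2*(8/3)))/2 = ((½)*(3/8)*(59/3))/2 = (½)*(59/16) = 59/32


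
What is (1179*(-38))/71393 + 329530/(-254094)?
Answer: -17455027339/9070266471 ≈ -1.9244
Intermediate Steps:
(1179*(-38))/71393 + 329530/(-254094) = -44802*1/71393 + 329530*(-1/254094) = -44802/71393 - 164765/127047 = -17455027339/9070266471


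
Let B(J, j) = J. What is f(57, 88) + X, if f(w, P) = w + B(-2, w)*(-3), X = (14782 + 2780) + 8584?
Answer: 26209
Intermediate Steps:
X = 26146 (X = 17562 + 8584 = 26146)
f(w, P) = 6 + w (f(w, P) = w - 2*(-3) = w + 6 = 6 + w)
f(57, 88) + X = (6 + 57) + 26146 = 63 + 26146 = 26209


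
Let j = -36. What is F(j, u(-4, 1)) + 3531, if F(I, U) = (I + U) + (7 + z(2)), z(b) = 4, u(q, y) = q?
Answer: 3502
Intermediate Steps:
F(I, U) = 11 + I + U (F(I, U) = (I + U) + (7 + 4) = (I + U) + 11 = 11 + I + U)
F(j, u(-4, 1)) + 3531 = (11 - 36 - 4) + 3531 = -29 + 3531 = 3502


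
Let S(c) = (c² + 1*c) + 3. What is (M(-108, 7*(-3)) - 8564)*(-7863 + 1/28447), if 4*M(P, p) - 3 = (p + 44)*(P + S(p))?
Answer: 1510278987520/28447 ≈ 5.3091e+7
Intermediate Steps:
S(c) = 3 + c + c² (S(c) = (c² + c) + 3 = (c + c²) + 3 = 3 + c + c²)
M(P, p) = ¾ + (44 + p)*(3 + P + p + p²)/4 (M(P, p) = ¾ + ((p + 44)*(P + (3 + p + p²)))/4 = ¾ + ((44 + p)*(3 + P + p + p²))/4 = ¾ + (44 + p)*(3 + P + p + p²)/4)
(M(-108, 7*(-3)) - 8564)*(-7863 + 1/28447) = ((135/4 + 11*(-108) + (7*(-3))³/4 + 45*(7*(-3))²/4 + 47*(7*(-3))/4 + (¼)*(-108)*(7*(-3))) - 8564)*(-7863 + 1/28447) = ((135/4 - 1188 + (¼)*(-21)³ + (45/4)*(-21)² + (47/4)*(-21) + (¼)*(-108)*(-21)) - 8564)*(-7863 + 1/28447) = ((135/4 - 1188 + (¼)*(-9261) + (45/4)*441 - 987/4 + 567) - 8564)*(-223678760/28447) = ((135/4 - 1188 - 9261/4 + 19845/4 - 987/4 + 567) - 8564)*(-223678760/28447) = (1812 - 8564)*(-223678760/28447) = -6752*(-223678760/28447) = 1510278987520/28447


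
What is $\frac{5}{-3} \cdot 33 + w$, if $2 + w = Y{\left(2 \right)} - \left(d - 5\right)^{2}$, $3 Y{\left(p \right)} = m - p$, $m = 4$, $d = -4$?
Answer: $- \frac{412}{3} \approx -137.33$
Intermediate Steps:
$Y{\left(p \right)} = \frac{4}{3} - \frac{p}{3}$ ($Y{\left(p \right)} = \frac{4 - p}{3} = \frac{4}{3} - \frac{p}{3}$)
$w = - \frac{247}{3}$ ($w = -2 + \left(\left(\frac{4}{3} - \frac{2}{3}\right) - \left(-4 - 5\right)^{2}\right) = -2 + \left(\left(\frac{4}{3} - \frac{2}{3}\right) - \left(-9\right)^{2}\right) = -2 + \left(\frac{2}{3} - 81\right) = -2 - \frac{241}{3} = - \frac{247}{3} \approx -82.333$)
$\frac{5}{-3} \cdot 33 + w = \frac{5}{-3} \cdot 33 - \frac{247}{3} = 5 \left(- \frac{1}{3}\right) 33 - \frac{247}{3} = \left(- \frac{5}{3}\right) 33 - \frac{247}{3} = -55 - \frac{247}{3} = - \frac{412}{3}$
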